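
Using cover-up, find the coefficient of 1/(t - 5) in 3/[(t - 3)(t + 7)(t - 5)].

Cover (t - 5), set t=5: 3/[(5 - 3)(5 + 7)] = 1/8


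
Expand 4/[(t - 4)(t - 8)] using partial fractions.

4/(t - 4)(t - 8) = α/(t - 4) + β/(t - 8). α = 4/(4 - 8) = -1, β = 4/(8 - 4) = 1
Result: -1/(t - 4) + 1/(t - 8)


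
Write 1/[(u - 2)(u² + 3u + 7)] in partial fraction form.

Cover-up at u = 2: P = 1/(2² + 3·2 + 7) = 1/17. Then Q = -P = -1/17, R = -P·(3 + 2) = -5/17
Result: (1/17)/(u - 2) - ((1/17)u + 5/17)/(u² + 3u + 7)


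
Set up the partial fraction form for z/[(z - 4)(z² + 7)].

Linear + irreducible quadratic: α/(z - 4) + (βz + γ)/(z² + 7)


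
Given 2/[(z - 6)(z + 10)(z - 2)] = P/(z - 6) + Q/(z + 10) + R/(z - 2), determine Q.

Cover-up at z = -10: Q = 2/[(-10 - 6)(-10 - 2)] = 2/[(-16)(-12)] = 2/192 = 1/96


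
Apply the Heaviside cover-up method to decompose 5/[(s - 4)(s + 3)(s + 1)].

Cover (s - 4), s=4: P = 5/[(4 + 3)(4 + 1)] = 1/7. Cover (s + 3), s=-3: Q = 5/[(-3 - 4)(-3 + 1)] = 5/14. Cover (s + 1), s=-1: R = 5/[(-1 - 4)(-1 + 3)] = -1/2.
Result: (1/7)/(s - 4) + (5/14)/(s + 3) - (1/2)/(s + 1)


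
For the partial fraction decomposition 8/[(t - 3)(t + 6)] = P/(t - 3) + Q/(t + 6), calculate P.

Cover-up at t = 3: P = 8/(3 + 6) = 8/9


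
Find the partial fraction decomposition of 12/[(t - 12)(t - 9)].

12/(t - 12)(t - 9) = α/(t - 12) + β/(t - 9). α = 12/(12 - 9) = 4, β = 12/(9 - 12) = -4
Result: 4/(t - 12) - 4/(t - 9)


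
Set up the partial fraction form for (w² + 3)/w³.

Repeated linear factor (power 3): A/w + B/w² + C/w³


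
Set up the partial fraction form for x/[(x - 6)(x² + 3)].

Linear + irreducible quadratic: α/(x - 6) + (βx + γ)/(x² + 3)


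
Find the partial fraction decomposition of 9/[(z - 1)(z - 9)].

9/(z - 1)(z - 9) = P/(z - 1) + Q/(z - 9). P = 9/(1 - 9) = -9/8, Q = 9/(9 - 1) = 9/8
Result: (-9/8)/(z - 1) + (9/8)/(z - 9)


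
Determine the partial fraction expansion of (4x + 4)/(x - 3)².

(4x + 4) = P(x - 3) + Q. At x = 3: Q = 4·3 + 4 = 16. Coeff of x: P = 4
Result: 4/(x - 3) + 16/(x - 3)²


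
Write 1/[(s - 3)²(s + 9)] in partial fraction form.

Cover-up at s=-9: R = 1/(-9 - 3)² = 1/144. Cover-up at s=3: Q = 1/(3 + 9) = 1/12. Comparing s² coeff: P = -R = -1/144
Result: (-1/144)/(s - 3) + (1/12)/(s - 3)² + (1/144)/(s + 9)


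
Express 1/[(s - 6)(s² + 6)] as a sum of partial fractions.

Cover-up at s = 6: A = 1/(6² + 6) = 1/42. Then B = -A = -1/42, C = -A·(0 + 6) = -1/7
Result: (1/42)/(s - 6) - ((1/42)s + 1/7)/(s² + 6)


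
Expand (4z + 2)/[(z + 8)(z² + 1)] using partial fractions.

At z=-8: α = (4·(-8) + 2)/((-8)² + 1) = -6/13. β = -α = 6/13, γ = 4 - (-8)·α = 4/13
Result: (-6/13)/(z + 8) + ((6/13)z + 4/13)/(z² + 1)


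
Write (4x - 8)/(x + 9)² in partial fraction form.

(4x - 8) = A(x + 9) + B. At x = -9: B = 4·(-9) - 8 = -44. Coeff of x: A = 4
Result: 4/(x + 9) - 44/(x + 9)²


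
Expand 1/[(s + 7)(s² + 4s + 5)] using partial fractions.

Cover-up at s = -7: A = 1/((-7)² + 4·(-7) + 5) = 1/26. Then B = -A = -1/26, C = -A·(4 - 7) = 3/26
Result: (1/26)/(s + 7) - ((1/26)s - 3/26)/(s² + 4s + 5)


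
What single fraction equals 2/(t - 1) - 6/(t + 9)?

Common denominator (t - 1)(t + 9). Numerator: 2(t + 9) - 6(t - 1) = (2t + 18) - (6t - 6) = -4t + 24
Result: (-4t + 24)/[(t - 1)(t + 9)]


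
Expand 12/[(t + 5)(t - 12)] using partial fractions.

12/(t + 5)(t - 12) = A/(t + 5) + B/(t - 12). A = 12/(-5 - 12) = -12/17, B = 12/(12 + 5) = 12/17
Result: (-12/17)/(t + 5) + (12/17)/(t - 12)


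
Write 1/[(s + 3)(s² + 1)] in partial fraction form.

Cover-up at s = -3: P = 1/((-3)² + 1) = 1/10. Then Q = -P = -1/10, R = -P·(0 - 3) = 3/10
Result: (1/10)/(s + 3) - ((1/10)s - 3/10)/(s² + 1)


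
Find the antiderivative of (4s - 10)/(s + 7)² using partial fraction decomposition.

Decompose: P = 4, Q = 4·(-7) - 10 = -38, so (4s - 10)/(s + 7)² = 4/(s + 7) - 38/(s + 7)². Integrate: ∫ P/(s + 7) ds = 4 ln|(s + 7)|; ∫ Q/(s + 7)² ds = 38/(s + 7). Sum: 4 ln|(s + 7)| + 38/(s + 7) + C


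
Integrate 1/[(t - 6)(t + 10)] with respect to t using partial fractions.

Decompose: 1/[(t - 6)(t + 10)] = (1/16)/(t - 6) - (1/16)/(t + 10). Integrate each term: (1/16) ln|(t - 6)| - (1/16) ln|(t + 10)| + C


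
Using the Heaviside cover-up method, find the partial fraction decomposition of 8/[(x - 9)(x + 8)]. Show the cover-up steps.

Cover (x - 9): set x=9, get α = 8/(9 + 8) = 8/17. Cover (x + 8): set x=-8, get β = 8/(-8 - 9) = -8/17.
Result: (8/17)/(x - 9) - (8/17)/(x + 8)


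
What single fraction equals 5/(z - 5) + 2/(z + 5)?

Common denominator (z - 5)(z + 5). Numerator: 5(z + 5) + 2(z - 5) = (5z + 25) + (2z - 10) = 7z + 15
Result: (7z + 15)/[(z - 5)(z + 5)]


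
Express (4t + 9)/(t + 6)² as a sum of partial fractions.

(4t + 9) = A(t + 6) + B. At t = -6: B = 4·(-6) + 9 = -15. Coeff of t: A = 4
Result: 4/(t + 6) - 15/(t + 6)²


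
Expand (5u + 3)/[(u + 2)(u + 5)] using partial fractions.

At u=-2: P = (5·(-2) + 3)/(-2 + 5) = -7/3. At u=-5: Q = (5·(-5) + 3)/(-5 + 2) = 22/3
Result: (-7/3)/(u + 2) + (22/3)/(u + 5)


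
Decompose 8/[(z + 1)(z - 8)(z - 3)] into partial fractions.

Using cover-up method: α = 2/9, β = 8/45, γ = -2/5
Result: (2/9)/(z + 1) + (8/45)/(z - 8) - (2/5)/(z - 3)


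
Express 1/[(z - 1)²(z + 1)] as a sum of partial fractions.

Cover-up at z=-1: γ = 1/(-1 - 1)² = 1/4. Cover-up at z=1: β = 1/(1 + 1) = 1/2. Comparing z² coeff: α = -γ = -1/4
Result: (-1/4)/(z - 1) + (1/2)/(z - 1)² + (1/4)/(z + 1)


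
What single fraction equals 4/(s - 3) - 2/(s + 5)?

Common denominator (s - 3)(s + 5). Numerator: 4(s + 5) - 2(s - 3) = (4s + 20) - (2s - 6) = 2s + 26
Result: (2s + 26)/[(s - 3)(s + 5)]


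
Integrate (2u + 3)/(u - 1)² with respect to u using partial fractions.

Decompose: P = 2, Q = 2·1 + 3 = 5, so (2u + 3)/(u - 1)² = 2/(u - 1) + 5/(u - 1)². Integrate: ∫ P/(u - 1) du = 2 ln|(u - 1)|; ∫ Q/(u - 1)² du = -5/(u - 1). Sum: 2 ln|(u - 1)| - 5/(u - 1) + C


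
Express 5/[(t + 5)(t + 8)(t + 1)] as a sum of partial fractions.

Using cover-up method: P = -5/12, Q = 5/21, R = 5/28
Result: (-5/12)/(t + 5) + (5/21)/(t + 8) + (5/28)/(t + 1)


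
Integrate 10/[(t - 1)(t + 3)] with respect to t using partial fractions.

Decompose: 10/[(t - 1)(t + 3)] = (5/2)/(t - 1) - (5/2)/(t + 3). Integrate each term: (5/2) ln|(t - 1)| - (5/2) ln|(t + 3)| + C


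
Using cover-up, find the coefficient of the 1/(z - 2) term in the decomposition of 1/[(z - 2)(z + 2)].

Cover (z - 2), set z=2: 1/((z + 2) at z=2) = 1/(4) = 1/4


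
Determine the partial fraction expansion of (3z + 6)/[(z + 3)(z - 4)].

At z=-3: α = (3·(-3) + 6)/(-3 - 4) = 3/7. At z=4: β = (3·4 + 6)/(4 + 3) = 18/7
Result: (3/7)/(z + 3) + (18/7)/(z - 4)


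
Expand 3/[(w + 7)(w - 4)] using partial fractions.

3/(w + 7)(w - 4) = A/(w + 7) + B/(w - 4). A = 3/(-7 - 4) = -3/11, B = 3/(4 + 7) = 3/11
Result: (-3/11)/(w + 7) + (3/11)/(w - 4)


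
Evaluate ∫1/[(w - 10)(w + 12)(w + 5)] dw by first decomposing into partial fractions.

Cover-up: P = 1/330, Q = 1/154, R = -1/105. Decomposition: (1/330)/(w - 10) + (1/154)/(w + 12) - (1/105)/(w + 5). Integrate each term: (1/330) ln|(w - 10)| + (1/154) ln|(w + 12)| - (1/105) ln|(w + 5)| + C


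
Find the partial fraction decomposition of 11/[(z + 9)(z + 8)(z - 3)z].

Using Heaviside cover-up: (-11/108)/(z + 9) + (1/8)/(z + 8) + (1/36)/(z - 3) - (11/216)/z


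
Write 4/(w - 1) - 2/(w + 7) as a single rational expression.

Common denominator (w - 1)(w + 7). Numerator: 4(w + 7) - 2(w - 1) = (4w + 28) - (2w - 2) = 2w + 30
Result: (2w + 30)/[(w - 1)(w + 7)]


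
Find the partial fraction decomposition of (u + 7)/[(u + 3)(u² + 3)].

At u=-3: α = (1·(-3) + 7)/((-3)² + 3) = 1/3. β = -α = -1/3, γ = 1 - (-3)·α = 2
Result: (1/3)/(u + 3) - ((1/3)u - 2)/(u² + 3)


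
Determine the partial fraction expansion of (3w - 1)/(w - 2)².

(3w - 1) = P(w - 2) + Q. At w = 2: Q = 3·2 - 1 = 5. Coeff of w: P = 3
Result: 3/(w - 2) + 5/(w - 2)²


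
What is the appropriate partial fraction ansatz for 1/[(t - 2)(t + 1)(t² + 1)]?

Two linear + quadratic: P/(t - 2) + Q/(t + 1) + (Rt + S)/(t² + 1)


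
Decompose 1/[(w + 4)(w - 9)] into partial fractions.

1/(w + 4)(w - 9) = A/(w + 4) + B/(w - 9). A = 1/(-4 - 9) = -1/13, B = 1/(9 + 4) = 1/13
Result: (-1/13)/(w + 4) + (1/13)/(w - 9)


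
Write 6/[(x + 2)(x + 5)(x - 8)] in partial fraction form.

Using cover-up method: α = -1/5, β = 2/13, γ = 3/65
Result: (-1/5)/(x + 2) + (2/13)/(x + 5) + (3/65)/(x - 8)


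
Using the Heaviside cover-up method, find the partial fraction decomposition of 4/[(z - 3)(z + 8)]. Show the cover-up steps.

Cover (z - 3): set z=3, get A = 4/(3 + 8) = 4/11. Cover (z + 8): set z=-8, get B = 4/(-8 - 3) = -4/11.
Result: (4/11)/(z - 3) - (4/11)/(z + 8)


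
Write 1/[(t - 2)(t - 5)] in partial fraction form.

1/(t - 2)(t - 5) = α/(t - 2) + β/(t - 5). α = 1/(2 - 5) = -1/3, β = 1/(5 - 2) = 1/3
Result: (-1/3)/(t - 2) + (1/3)/(t - 5)


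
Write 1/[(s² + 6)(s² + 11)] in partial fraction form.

Coefficient matching gives α = γ = 0, β = 1/(11-6) = 1/5, δ = -β = -1/5
Result: (1/5)/(s² + 6) - (1/5)/(s² + 11)


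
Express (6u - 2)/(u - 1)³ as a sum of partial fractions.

(6u - 2) = α(u - 1)² + β(u - 1) + γ. At u = 1: γ = 6·1 - 2 = 4. Coefficients: α = 0, β = 6
Result: 6/(u - 1)² + 4/(u - 1)³


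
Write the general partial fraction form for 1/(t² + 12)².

Repeated quadratic factor: (At + B)/(t² + 12) + (Ct + D)/(t² + 12)²


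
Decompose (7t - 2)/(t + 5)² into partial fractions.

(7t - 2) = α(t + 5) + β. At t = -5: β = 7·(-5) - 2 = -37. Coeff of t: α = 7
Result: 7/(t + 5) - 37/(t + 5)²


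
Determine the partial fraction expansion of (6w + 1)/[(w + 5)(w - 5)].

At w=-5: P = (6·(-5) + 1)/(-5 - 5) = 29/10. At w=5: Q = (6·5 + 1)/(5 + 5) = 31/10
Result: (29/10)/(w + 5) + (31/10)/(w - 5)


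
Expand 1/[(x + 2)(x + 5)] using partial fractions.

1/(x + 2)(x + 5) = α/(x + 2) + β/(x + 5). α = 1/(-2 + 5) = 1/3, β = 1/(-5 + 2) = -1/3
Result: (1/3)/(x + 2) - (1/3)/(x + 5)


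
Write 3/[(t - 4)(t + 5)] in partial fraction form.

3/(t - 4)(t + 5) = α/(t - 4) + β/(t + 5). α = 3/(4 + 5) = 1/3, β = 3/(-5 - 4) = -1/3
Result: (1/3)/(t - 4) - (1/3)/(t + 5)


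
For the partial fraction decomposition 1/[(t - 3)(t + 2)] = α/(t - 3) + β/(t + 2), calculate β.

Cover-up at t = -2: β = 1/(-2 - 3) = -1/5


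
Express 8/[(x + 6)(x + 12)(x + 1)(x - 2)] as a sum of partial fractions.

Using Heaviside cover-up: (1/30)/(x + 6) - (2/231)/(x + 12) - (8/165)/(x + 1) + (1/42)/(x - 2)


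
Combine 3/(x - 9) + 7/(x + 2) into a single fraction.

Common denominator (x - 9)(x + 2). Numerator: 3(x + 2) + 7(x - 9) = (3x + 6) + (7x - 63) = 10x - 57
Result: (10x - 57)/[(x - 9)(x + 2)]


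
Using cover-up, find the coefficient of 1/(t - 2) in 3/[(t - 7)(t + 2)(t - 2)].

Cover (t - 2), set t=2: 3/[(2 - 7)(2 + 2)] = -3/20


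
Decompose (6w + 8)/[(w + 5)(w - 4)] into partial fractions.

At w=-5: α = (6·(-5) + 8)/(-5 - 4) = 22/9. At w=4: β = (6·4 + 8)/(4 + 5) = 32/9
Result: (22/9)/(w + 5) + (32/9)/(w - 4)


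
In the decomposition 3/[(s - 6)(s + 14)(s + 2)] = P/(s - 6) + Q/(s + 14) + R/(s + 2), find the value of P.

Cover-up at s = 6: P = 3/[(6 + 14)(6 + 2)] = 3/[(20)(8)] = 3/160


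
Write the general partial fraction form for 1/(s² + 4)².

Repeated quadratic factor: (αs + β)/(s² + 4) + (γs + δ)/(s² + 4)²


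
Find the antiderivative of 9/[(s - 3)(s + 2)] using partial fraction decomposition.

Decompose: 9/[(s - 3)(s + 2)] = (9/5)/(s - 3) - (9/5)/(s + 2). Integrate each term: (9/5) ln|(s - 3)| - (9/5) ln|(s + 2)| + C


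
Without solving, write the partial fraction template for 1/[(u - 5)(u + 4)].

Distinct linear factors: A/(u - 5) + B/(u + 4)


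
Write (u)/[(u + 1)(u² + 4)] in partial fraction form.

At u=-1: α = (1·(-1) + 0)/((-1)² + 4) = -1/5. β = -α = 1/5, γ = 1 - (-1)·α = 4/5
Result: (-1/5)/(u + 1) + ((1/5)u + 4/5)/(u² + 4)


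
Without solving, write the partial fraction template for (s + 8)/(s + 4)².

Repeated linear factor: A/(s + 4) + B/(s + 4)²


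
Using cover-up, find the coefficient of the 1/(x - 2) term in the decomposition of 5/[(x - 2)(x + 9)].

Cover (x - 2), set x=2: 5/((x + 9) at x=2) = 5/(11) = 5/11


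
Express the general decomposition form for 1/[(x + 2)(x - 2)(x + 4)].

Three distinct linear factors: A/(x + 2) + B/(x - 2) + C/(x + 4)


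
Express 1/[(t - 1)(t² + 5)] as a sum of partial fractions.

Cover-up at t = 1: α = 1/(1² + 5) = 1/6. Then β = -α = -1/6, γ = -α·(0 + 1) = -1/6
Result: (1/6)/(t - 1) - ((1/6)t + 1/6)/(t² + 5)


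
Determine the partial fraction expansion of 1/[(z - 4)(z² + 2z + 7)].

Cover-up at z = 4: P = 1/(4² + 2·4 + 7) = 1/31. Then Q = -P = -1/31, R = -P·(2 + 4) = -6/31
Result: (1/31)/(z - 4) - ((1/31)z + 6/31)/(z² + 2z + 7)


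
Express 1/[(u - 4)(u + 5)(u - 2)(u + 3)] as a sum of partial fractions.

Using Heaviside cover-up: (1/126)/(u - 4) - (1/126)/(u + 5) - (1/70)/(u - 2) + (1/70)/(u + 3)


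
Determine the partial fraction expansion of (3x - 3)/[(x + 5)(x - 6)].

At x=-5: P = (3·(-5) - 3)/(-5 - 6) = 18/11. At x=6: Q = (3·6 - 3)/(6 + 5) = 15/11
Result: (18/11)/(x + 5) + (15/11)/(x - 6)


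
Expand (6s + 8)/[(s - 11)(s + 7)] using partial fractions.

At s=11: A = (6·11 + 8)/(11 + 7) = 37/9. At s=-7: B = (6·(-7) + 8)/(-7 - 11) = 17/9
Result: (37/9)/(s - 11) + (17/9)/(s + 7)


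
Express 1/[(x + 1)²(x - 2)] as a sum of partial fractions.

Cover-up at x=2: γ = 1/(2 + 1)² = 1/9. Cover-up at x=-1: β = 1/(-1 - 2) = -1/3. Comparing x² coeff: α = -γ = -1/9
Result: (-1/9)/(x + 1) - (1/3)/(x + 1)² + (1/9)/(x - 2)


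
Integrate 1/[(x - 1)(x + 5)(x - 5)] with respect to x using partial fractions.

Cover-up: α = -1/24, β = 1/60, γ = 1/40. Decomposition: (-1/24)/(x - 1) + (1/60)/(x + 5) + (1/40)/(x - 5). Integrate each term: (-1/24) ln|(x - 1)| + (1/60) ln|(x + 5)| + (1/40) ln|(x - 5)| + C


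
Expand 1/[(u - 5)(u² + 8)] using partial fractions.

Cover-up at u = 5: P = 1/(5² + 8) = 1/33. Then Q = -P = -1/33, R = -P·(0 + 5) = -5/33
Result: (1/33)/(u - 5) - ((1/33)u + 5/33)/(u² + 8)


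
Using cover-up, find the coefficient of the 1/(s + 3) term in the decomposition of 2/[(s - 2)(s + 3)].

Cover (s + 3), set s=-3: 2/((s - 2) at s=-3) = 2/(-5) = -2/5


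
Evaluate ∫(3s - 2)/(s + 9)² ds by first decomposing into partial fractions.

Decompose: α = 3, β = 3·(-9) - 2 = -29, so (3s - 2)/(s + 9)² = 3/(s + 9) - 29/(s + 9)². Integrate: ∫ α/(s + 9) ds = 3 ln|(s + 9)|; ∫ β/(s + 9)² ds = 29/(s + 9). Sum: 3 ln|(s + 9)| + 29/(s + 9) + C


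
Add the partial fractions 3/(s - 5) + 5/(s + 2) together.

Common denominator (s - 5)(s + 2). Numerator: 3(s + 2) + 5(s - 5) = (3s + 6) + (5s - 25) = 8s - 19
Result: (8s - 19)/[(s - 5)(s + 2)]


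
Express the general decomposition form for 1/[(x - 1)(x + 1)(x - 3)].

Three distinct linear factors: P/(x - 1) + Q/(x + 1) + R/(x - 3)


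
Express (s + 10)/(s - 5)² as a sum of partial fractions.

(s + 10) = P(s - 5) + Q. At s = 5: Q = 1·5 + 10 = 15. Coeff of s: P = 1
Result: 1/(s - 5) + 15/(s - 5)²


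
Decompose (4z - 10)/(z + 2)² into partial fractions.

(4z - 10) = A(z + 2) + B. At z = -2: B = 4·(-2) - 10 = -18. Coeff of z: A = 4
Result: 4/(z + 2) - 18/(z + 2)²


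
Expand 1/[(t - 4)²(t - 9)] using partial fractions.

Cover-up at t=9: γ = 1/(9 - 4)² = 1/25. Cover-up at t=4: β = 1/(4 - 9) = -1/5. Comparing t² coeff: α = -γ = -1/25
Result: (-1/25)/(t - 4) - (1/5)/(t - 4)² + (1/25)/(t - 9)


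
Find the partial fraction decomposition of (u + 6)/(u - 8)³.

(u + 6) = A(u - 8)² + B(u - 8) + C. At u = 8: C = 1·8 + 6 = 14. Coefficients: A = 0, B = 1
Result: 1/(u - 8)² + 14/(u - 8)³


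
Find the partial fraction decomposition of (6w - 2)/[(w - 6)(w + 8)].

At w=6: P = (6·6 - 2)/(6 + 8) = 17/7. At w=-8: Q = (6·(-8) - 2)/(-8 - 6) = 25/7
Result: (17/7)/(w - 6) + (25/7)/(w + 8)


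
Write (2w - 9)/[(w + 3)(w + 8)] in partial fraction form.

At w=-3: α = (2·(-3) - 9)/(-3 + 8) = -3. At w=-8: β = (2·(-8) - 9)/(-8 + 3) = 5
Result: -3/(w + 3) + 5/(w + 8)


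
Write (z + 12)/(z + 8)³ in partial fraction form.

(z + 12) = P(z + 8)² + Q(z + 8) + R. At z = -8: R = 1·(-8) + 12 = 4. Coefficients: P = 0, Q = 1
Result: 1/(z + 8)² + 4/(z + 8)³


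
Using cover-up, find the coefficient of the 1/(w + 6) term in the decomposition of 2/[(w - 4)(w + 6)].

Cover (w + 6), set w=-6: 2/((w - 4) at w=-6) = 2/(-10) = -1/5


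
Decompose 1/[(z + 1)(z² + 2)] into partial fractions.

Cover-up at z = -1: A = 1/((-1)² + 2) = 1/3. Then B = -A = -1/3, C = -A·(0 - 1) = 1/3
Result: (1/3)/(z + 1) - ((1/3)z - 1/3)/(z² + 2)


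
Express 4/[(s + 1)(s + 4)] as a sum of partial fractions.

4/(s + 1)(s + 4) = P/(s + 1) + Q/(s + 4). P = 4/(-1 + 4) = 4/3, Q = 4/(-4 + 1) = -4/3
Result: (4/3)/(s + 1) - (4/3)/(s + 4)


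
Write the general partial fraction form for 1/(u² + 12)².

Repeated quadratic factor: (Au + B)/(u² + 12) + (Cu + D)/(u² + 12)²


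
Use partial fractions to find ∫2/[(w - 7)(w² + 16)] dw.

Cover-up at w=7: α = 2/(7²+16) = 2/65. Coeff matching: β = -2/65, γ = -14/65. Decomposition: (2/65)/(w - 7) - ((2/65)w + 14/65)/(w² + 16). Integrate: linear → ln, quadratic → (1/2)ln + arctan: (2/65) ln|(w - 7)| - (1/65) ln(w² + 16) - (7/130) arctan(w/4) + C


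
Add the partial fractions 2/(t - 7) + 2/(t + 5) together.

Common denominator (t - 7)(t + 5). Numerator: 2(t + 5) + 2(t - 7) = (2t + 10) + (2t - 14) = 4t - 4
Result: (4t - 4)/[(t - 7)(t + 5)]


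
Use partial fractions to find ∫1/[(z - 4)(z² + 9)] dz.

Cover-up at z=4: α = 1/(4²+9) = 1/25. Coeff matching: β = -1/25, γ = -4/25. Decomposition: (1/25)/(z - 4) - ((1/25)z + 4/25)/(z² + 9). Integrate: linear → ln, quadratic → (1/2)ln + arctan: (1/25) ln|(z - 4)| - (1/50) ln(z² + 9) - (4/75) arctan(z/3) + C


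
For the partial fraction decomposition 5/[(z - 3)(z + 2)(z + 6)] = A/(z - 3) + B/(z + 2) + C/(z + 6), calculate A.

Cover-up at z = 3: A = 5/[(3 + 2)(3 + 6)] = 5/[(5)(9)] = 5/45 = 1/9


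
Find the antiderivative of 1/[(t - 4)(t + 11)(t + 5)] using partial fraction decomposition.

Cover-up: A = 1/135, B = 1/90, C = -1/54. Decomposition: (1/135)/(t - 4) + (1/90)/(t + 11) - (1/54)/(t + 5). Integrate each term: (1/135) ln|(t - 4)| + (1/90) ln|(t + 11)| - (1/54) ln|(t + 5)| + C


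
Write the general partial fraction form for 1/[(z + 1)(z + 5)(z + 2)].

Three distinct linear factors: P/(z + 1) + Q/(z + 5) + R/(z + 2)


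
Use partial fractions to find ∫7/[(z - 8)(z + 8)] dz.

Decompose: 7/[(z - 8)(z + 8)] = (7/16)/(z - 8) - (7/16)/(z + 8). Integrate each term: (7/16) ln|(z - 8)| - (7/16) ln|(z + 8)| + C


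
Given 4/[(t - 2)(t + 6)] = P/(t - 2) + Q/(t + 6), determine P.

Cover-up at t = 2: P = 4/(2 + 6) = 4/8 = 1/2


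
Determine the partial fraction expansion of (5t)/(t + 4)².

(5t) = P(t + 4) + Q. At t = -4: Q = 5·(-4) + 0 = -20. Coeff of t: P = 5
Result: 5/(t + 4) - 20/(t + 4)²


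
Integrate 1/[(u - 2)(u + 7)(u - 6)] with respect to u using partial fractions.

Cover-up: P = -1/36, Q = 1/117, R = 1/52. Decomposition: (-1/36)/(u - 2) + (1/117)/(u + 7) + (1/52)/(u - 6). Integrate each term: (-1/36) ln|(u - 2)| + (1/117) ln|(u + 7)| + (1/52) ln|(u - 6)| + C


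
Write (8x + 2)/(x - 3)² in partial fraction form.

(8x + 2) = α(x - 3) + β. At x = 3: β = 8·3 + 2 = 26. Coeff of x: α = 8
Result: 8/(x - 3) + 26/(x - 3)²


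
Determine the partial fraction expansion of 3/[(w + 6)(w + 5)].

3/(w + 6)(w + 5) = A/(w + 6) + B/(w + 5). A = 3/(-6 + 5) = -3, B = 3/(-5 + 6) = 3
Result: -3/(w + 6) + 3/(w + 5)


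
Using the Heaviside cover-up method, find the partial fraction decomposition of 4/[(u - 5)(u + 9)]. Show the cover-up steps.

Cover (u - 5): set u=5, get α = 4/(5 + 9) = 2/7. Cover (u + 9): set u=-9, get β = 4/(-9 - 5) = -2/7.
Result: (2/7)/(u - 5) - (2/7)/(u + 9)


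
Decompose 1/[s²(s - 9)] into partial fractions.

Cover-up at s=9: C = 1/(9 - 0)² = 1/81. Cover-up at s=0: B = 1/(0 - 9) = -1/9. Comparing s² coeff: A = -C = -1/81
Result: (-1/81)/s - (1/9)/s² + (1/81)/(s - 9)


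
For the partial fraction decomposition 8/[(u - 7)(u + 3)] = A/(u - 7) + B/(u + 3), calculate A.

Cover-up at u = 7: A = 8/(7 + 3) = 8/10 = 4/5


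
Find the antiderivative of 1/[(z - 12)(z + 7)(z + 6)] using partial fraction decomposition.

Cover-up: α = 1/342, β = 1/19, γ = -1/18. Decomposition: (1/342)/(z - 12) + (1/19)/(z + 7) - (1/18)/(z + 6). Integrate each term: (1/342) ln|(z - 12)| + (1/19) ln|(z + 7)| - (1/18) ln|(z + 6)| + C


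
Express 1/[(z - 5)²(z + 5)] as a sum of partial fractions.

Cover-up at z=-5: C = 1/(-5 - 5)² = 1/100. Cover-up at z=5: B = 1/(5 + 5) = 1/10. Comparing z² coeff: A = -C = -1/100
Result: (-1/100)/(z - 5) + (1/10)/(z - 5)² + (1/100)/(z + 5)


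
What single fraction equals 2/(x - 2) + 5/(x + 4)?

Common denominator (x - 2)(x + 4). Numerator: 2(x + 4) + 5(x - 2) = (2x + 8) + (5x - 10) = 7x - 2
Result: (7x - 2)/[(x - 2)(x + 4)]


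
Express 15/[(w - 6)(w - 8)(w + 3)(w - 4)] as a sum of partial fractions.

Using Heaviside cover-up: (-5/12)/(w - 6) + (15/88)/(w - 8) - (5/231)/(w + 3) + (15/56)/(w - 4)


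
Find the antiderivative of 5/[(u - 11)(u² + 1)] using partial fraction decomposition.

Cover-up at u=11: A = 5/(11²+1) = 5/122. Coeff matching: B = -5/122, C = -55/122. Decomposition: (5/122)/(u - 11) - ((5/122)u + 55/122)/(u² + 1). Integrate: linear → ln, quadratic → (1/2)ln + arctan: (5/122) ln|(u - 11)| - (5/244) ln(u² + 1) - (55/122) arctan(u) + C


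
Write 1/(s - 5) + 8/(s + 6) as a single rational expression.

Common denominator (s - 5)(s + 6). Numerator: 1(s + 6) + 8(s - 5) = (s + 6) + (8s - 40) = 9s - 34
Result: (9s - 34)/[(s - 5)(s + 6)]


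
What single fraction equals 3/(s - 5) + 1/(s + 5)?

Common denominator (s - 5)(s + 5). Numerator: 3(s + 5) + 1(s - 5) = (3s + 15) + (s - 5) = 4s + 10
Result: (4s + 10)/[(s - 5)(s + 5)]


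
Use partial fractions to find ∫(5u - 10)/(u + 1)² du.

Decompose: α = 5, β = 5·(-1) - 10 = -15, so (5u - 10)/(u + 1)² = 5/(u + 1) - 15/(u + 1)². Integrate: ∫ α/(u + 1) du = 5 ln|(u + 1)|; ∫ β/(u + 1)² du = 15/(u + 1). Sum: 5 ln|(u + 1)| + 15/(u + 1) + C


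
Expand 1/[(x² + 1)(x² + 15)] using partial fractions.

Coefficient matching gives A = C = 0, B = 1/(15-1) = 1/14, D = -B = -1/14
Result: (1/14)/(x² + 1) - (1/14)/(x² + 15)


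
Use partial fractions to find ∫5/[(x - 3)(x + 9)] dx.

Decompose: 5/[(x - 3)(x + 9)] = (5/12)/(x - 3) - (5/12)/(x + 9). Integrate each term: (5/12) ln|(x - 3)| - (5/12) ln|(x + 9)| + C


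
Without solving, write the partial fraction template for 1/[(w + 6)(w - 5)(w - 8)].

Three distinct linear factors: A/(w + 6) + B/(w - 5) + C/(w - 8)


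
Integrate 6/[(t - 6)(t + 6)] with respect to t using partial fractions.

Decompose: 6/[(t - 6)(t + 6)] = (1/2)/(t - 6) - (1/2)/(t + 6). Integrate each term: (1/2) ln|(t - 6)| - (1/2) ln|(t + 6)| + C


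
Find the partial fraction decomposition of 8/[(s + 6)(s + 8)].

8/(s + 6)(s + 8) = α/(s + 6) + β/(s + 8). α = 8/(-6 + 8) = 4, β = 8/(-8 + 6) = -4
Result: 4/(s + 6) - 4/(s + 8)


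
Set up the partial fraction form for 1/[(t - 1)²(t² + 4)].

Repeated linear + quadratic: P/(t - 1) + Q/(t - 1)² + (Rt + S)/(t² + 4)


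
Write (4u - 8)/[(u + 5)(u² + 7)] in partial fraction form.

At u=-5: P = (4·(-5) - 8)/((-5)² + 7) = -7/8. Q = -P = 7/8, R = 4 - (-5)·P = -3/8
Result: (-7/8)/(u + 5) + ((7/8)u - 3/8)/(u² + 7)


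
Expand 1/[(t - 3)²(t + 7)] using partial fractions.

Cover-up at t=-7: C = 1/(-7 - 3)² = 1/100. Cover-up at t=3: B = 1/(3 + 7) = 1/10. Comparing t² coeff: A = -C = -1/100
Result: (-1/100)/(t - 3) + (1/10)/(t - 3)² + (1/100)/(t + 7)


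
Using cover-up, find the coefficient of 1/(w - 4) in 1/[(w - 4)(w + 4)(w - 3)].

Cover (w - 4), set w=4: 1/[(4 + 4)(4 - 3)] = 1/8


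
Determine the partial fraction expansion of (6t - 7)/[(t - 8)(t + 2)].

At t=8: A = (6·8 - 7)/(8 + 2) = 41/10. At t=-2: B = (6·(-2) - 7)/(-2 - 8) = 19/10
Result: (41/10)/(t - 8) + (19/10)/(t + 2)


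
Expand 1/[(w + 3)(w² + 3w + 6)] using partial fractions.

Cover-up at w = -3: A = 1/((-3)² + 3·(-3) + 6) = 1/6. Then B = -A = -1/6, C = -A·(3 - 3) = 0
Result: (1/6)/(w + 3) - ((1/6)w)/(w² + 3w + 6)


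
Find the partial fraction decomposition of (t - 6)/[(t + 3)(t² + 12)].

At t=-3: A = (1·(-3) - 6)/((-3)² + 12) = -3/7. B = -A = 3/7, C = 1 - (-3)·A = -2/7
Result: (-3/7)/(t + 3) + ((3/7)t - 2/7)/(t² + 12)


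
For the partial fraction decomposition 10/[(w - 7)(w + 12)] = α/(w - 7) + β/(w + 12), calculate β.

Cover-up at w = -12: β = 10/(-12 - 7) = -10/19


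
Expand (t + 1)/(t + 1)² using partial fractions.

(t + 1) = A(t + 1) + B. At t = -1: B = 1·(-1) + 1 = 0. Coeff of t: A = 1
Result: 1/(t + 1)


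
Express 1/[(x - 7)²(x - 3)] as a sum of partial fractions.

Cover-up at x=3: γ = 1/(3 - 7)² = 1/16. Cover-up at x=7: β = 1/(7 - 3) = 1/4. Comparing x² coeff: α = -γ = -1/16
Result: (-1/16)/(x - 7) + (1/4)/(x - 7)² + (1/16)/(x - 3)


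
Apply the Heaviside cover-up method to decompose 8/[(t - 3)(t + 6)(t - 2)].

Cover (t - 3), t=3: P = 8/[(3 + 6)(3 - 2)] = 8/9. Cover (t + 6), t=-6: Q = 8/[(-6 - 3)(-6 - 2)] = 1/9. Cover (t - 2), t=2: R = 8/[(2 - 3)(2 + 6)] = -1.
Result: (8/9)/(t - 3) + (1/9)/(t + 6) - 1/(t - 2)


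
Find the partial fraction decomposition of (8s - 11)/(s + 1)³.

(8s - 11) = α(s + 1)² + β(s + 1) + γ. At s = -1: γ = 8·(-1) - 11 = -19. Coefficients: α = 0, β = 8
Result: 8/(s + 1)² - 19/(s + 1)³


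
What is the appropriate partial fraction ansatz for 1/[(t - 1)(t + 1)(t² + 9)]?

Two linear + quadratic: α/(t - 1) + β/(t + 1) + (γt + δ)/(t² + 9)


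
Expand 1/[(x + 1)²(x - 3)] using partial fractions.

Cover-up at x=3: R = 1/(3 + 1)² = 1/16. Cover-up at x=-1: Q = 1/(-1 - 3) = -1/4. Comparing x² coeff: P = -R = -1/16
Result: (-1/16)/(x + 1) - (1/4)/(x + 1)² + (1/16)/(x - 3)


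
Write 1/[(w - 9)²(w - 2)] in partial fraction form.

Cover-up at w=2: C = 1/(2 - 9)² = 1/49. Cover-up at w=9: B = 1/(9 - 2) = 1/7. Comparing w² coeff: A = -C = -1/49
Result: (-1/49)/(w - 9) + (1/7)/(w - 9)² + (1/49)/(w - 2)


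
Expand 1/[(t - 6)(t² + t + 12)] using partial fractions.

Cover-up at t = 6: A = 1/(6² + 1·6 + 12) = 1/54. Then B = -A = -1/54, C = -A·(1 + 6) = -7/54
Result: (1/54)/(t - 6) - ((1/54)t + 7/54)/(t² + t + 12)


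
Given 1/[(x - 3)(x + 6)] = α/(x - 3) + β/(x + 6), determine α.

Cover-up at x = 3: α = 1/(3 + 6) = 1/9


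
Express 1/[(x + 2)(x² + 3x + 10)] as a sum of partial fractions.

Cover-up at x = -2: P = 1/((-2)² + 3·(-2) + 10) = 1/8. Then Q = -P = -1/8, R = -P·(3 - 2) = -1/8
Result: (1/8)/(x + 2) - ((1/8)x + 1/8)/(x² + 3x + 10)


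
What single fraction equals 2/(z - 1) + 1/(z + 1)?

Common denominator (z - 1)(z + 1). Numerator: 2(z + 1) + 1(z - 1) = (2z + 2) + (z - 1) = 3z + 1
Result: (3z + 1)/[(z - 1)(z + 1)]


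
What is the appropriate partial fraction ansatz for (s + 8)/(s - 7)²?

Repeated linear factor: α/(s - 7) + β/(s - 7)²


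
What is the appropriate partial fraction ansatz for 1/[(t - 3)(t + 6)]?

Distinct linear factors: A/(t - 3) + B/(t + 6)


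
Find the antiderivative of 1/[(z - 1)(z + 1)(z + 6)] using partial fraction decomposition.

Cover-up: P = 1/14, Q = -1/10, R = 1/35. Decomposition: (1/14)/(z - 1) - (1/10)/(z + 1) + (1/35)/(z + 6). Integrate each term: (1/14) ln|(z - 1)| - (1/10) ln|(z + 1)| + (1/35) ln|(z + 6)| + C


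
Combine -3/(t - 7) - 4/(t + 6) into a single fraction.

Common denominator (t - 7)(t + 6). Numerator: -3(t + 6) - 4(t - 7) = (-3t - 18) - (4t - 28) = -7t + 10
Result: (-7t + 10)/[(t - 7)(t + 6)]


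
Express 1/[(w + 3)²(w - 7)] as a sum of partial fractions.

Cover-up at w=7: C = 1/(7 + 3)² = 1/100. Cover-up at w=-3: B = 1/(-3 - 7) = -1/10. Comparing w² coeff: A = -C = -1/100
Result: (-1/100)/(w + 3) - (1/10)/(w + 3)² + (1/100)/(w - 7)


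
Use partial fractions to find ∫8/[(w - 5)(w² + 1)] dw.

Cover-up at w=5: A = 8/(5²+1) = 4/13. Coeff matching: B = -4/13, C = -20/13. Decomposition: (4/13)/(w - 5) - ((4/13)w + 20/13)/(w² + 1). Integrate: linear → ln, quadratic → (1/2)ln + arctan: (4/13) ln|(w - 5)| - (2/13) ln(w² + 1) - (20/13) arctan(w) + C


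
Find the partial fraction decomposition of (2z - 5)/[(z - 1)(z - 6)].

At z=1: P = (2·1 - 5)/(1 - 6) = 3/5. At z=6: Q = (2·6 - 5)/(6 - 1) = 7/5
Result: (3/5)/(z - 1) + (7/5)/(z - 6)


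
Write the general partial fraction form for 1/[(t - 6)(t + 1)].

Distinct linear factors: A/(t - 6) + B/(t + 1)


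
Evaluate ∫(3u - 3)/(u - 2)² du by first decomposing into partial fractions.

Decompose: α = 3, β = 3·2 - 3 = 3, so (3u - 3)/(u - 2)² = 3/(u - 2) + 3/(u - 2)². Integrate: ∫ α/(u - 2) du = 3 ln|(u - 2)|; ∫ β/(u - 2)² du = -3/(u - 2). Sum: 3 ln|(u - 2)| - 3/(u - 2) + C


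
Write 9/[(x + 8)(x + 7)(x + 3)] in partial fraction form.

Using cover-up method: P = 9/5, Q = -9/4, R = 9/20
Result: (9/5)/(x + 8) - (9/4)/(x + 7) + (9/20)/(x + 3)


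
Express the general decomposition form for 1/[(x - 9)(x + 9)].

Distinct linear factors: P/(x - 9) + Q/(x + 9)


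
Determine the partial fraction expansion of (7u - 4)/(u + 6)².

(7u - 4) = P(u + 6) + Q. At u = -6: Q = 7·(-6) - 4 = -46. Coeff of u: P = 7
Result: 7/(u + 6) - 46/(u + 6)²


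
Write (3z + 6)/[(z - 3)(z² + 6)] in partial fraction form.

At z=3: P = (3·3 + 6)/(3² + 6) = 1. Q = -P = -1, R = 3 - 3·P = 0
Result: 1/(z - 3) - (z)/(z² + 6)


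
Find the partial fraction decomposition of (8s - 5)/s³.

(8s - 5) = As² + Bs + C. At s = 0: C = 8·0 - 5 = -5. Coefficients: A = 0, B = 8
Result: 8/s² - 5/s³


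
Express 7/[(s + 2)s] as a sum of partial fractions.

7/(s + 2)s = α/(s + 2) + β/s. α = 7/(-2 - 0) = -7/2, β = 7/(0 + 2) = 7/2
Result: (-7/2)/(s + 2) + (7/2)/s


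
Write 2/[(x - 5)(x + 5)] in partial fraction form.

2/(x - 5)(x + 5) = α/(x - 5) + β/(x + 5). α = 2/(5 + 5) = 1/5, β = 2/(-5 - 5) = -1/5
Result: (1/5)/(x - 5) - (1/5)/(x + 5)


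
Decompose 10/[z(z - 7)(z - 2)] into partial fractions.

Using cover-up method: P = 5/7, Q = 2/7, R = -1
Result: (5/7)/z + (2/7)/(z - 7) - 1/(z - 2)


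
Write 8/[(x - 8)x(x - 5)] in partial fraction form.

Using cover-up method: A = 1/3, B = 1/5, C = -8/15
Result: (1/3)/(x - 8) + (1/5)/x - (8/15)/(x - 5)


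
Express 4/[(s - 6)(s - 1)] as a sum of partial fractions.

4/(s - 6)(s - 1) = α/(s - 6) + β/(s - 1). α = 4/(6 - 1) = 4/5, β = 4/(1 - 6) = -4/5
Result: (4/5)/(s - 6) - (4/5)/(s - 1)


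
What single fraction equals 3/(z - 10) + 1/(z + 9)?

Common denominator (z - 10)(z + 9). Numerator: 3(z + 9) + 1(z - 10) = (3z + 27) + (z - 10) = 4z + 17
Result: (4z + 17)/[(z - 10)(z + 9)]


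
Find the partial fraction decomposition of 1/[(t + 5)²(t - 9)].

Cover-up at t=9: R = 1/(9 + 5)² = 1/196. Cover-up at t=-5: Q = 1/(-5 - 9) = -1/14. Comparing t² coeff: P = -R = -1/196
Result: (-1/196)/(t + 5) - (1/14)/(t + 5)² + (1/196)/(t - 9)


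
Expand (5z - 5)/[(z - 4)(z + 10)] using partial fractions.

At z=4: A = (5·4 - 5)/(4 + 10) = 15/14. At z=-10: B = (5·(-10) - 5)/(-10 - 4) = 55/14
Result: (15/14)/(z - 4) + (55/14)/(z + 10)


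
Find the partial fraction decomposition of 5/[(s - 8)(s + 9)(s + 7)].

Using cover-up method: α = 1/51, β = 5/34, γ = -1/6
Result: (1/51)/(s - 8) + (5/34)/(s + 9) - (1/6)/(s + 7)


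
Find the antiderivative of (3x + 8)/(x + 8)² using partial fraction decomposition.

Decompose: A = 3, B = 3·(-8) + 8 = -16, so (3x + 8)/(x + 8)² = 3/(x + 8) - 16/(x + 8)². Integrate: ∫ A/(x + 8) dx = 3 ln|(x + 8)|; ∫ B/(x + 8)² dx = 16/(x + 8). Sum: 3 ln|(x + 8)| + 16/(x + 8) + C


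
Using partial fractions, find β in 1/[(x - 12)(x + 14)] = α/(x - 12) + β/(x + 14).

Cover-up at x = -14: β = 1/(-14 - 12) = -1/26


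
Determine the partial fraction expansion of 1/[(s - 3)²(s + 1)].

Cover-up at s=-1: R = 1/(-1 - 3)² = 1/16. Cover-up at s=3: Q = 1/(3 + 1) = 1/4. Comparing s² coeff: P = -R = -1/16
Result: (-1/16)/(s - 3) + (1/4)/(s - 3)² + (1/16)/(s + 1)


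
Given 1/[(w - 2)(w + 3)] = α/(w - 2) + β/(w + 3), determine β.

Cover-up at w = -3: β = 1/(-3 - 2) = -1/5


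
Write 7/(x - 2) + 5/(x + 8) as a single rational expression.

Common denominator (x - 2)(x + 8). Numerator: 7(x + 8) + 5(x - 2) = (7x + 56) + (5x - 10) = 12x + 46
Result: (12x + 46)/[(x - 2)(x + 8)]


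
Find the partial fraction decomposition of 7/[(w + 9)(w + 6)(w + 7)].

Using cover-up method: A = 7/6, B = 7/3, C = -7/2
Result: (7/6)/(w + 9) + (7/3)/(w + 6) - (7/2)/(w + 7)


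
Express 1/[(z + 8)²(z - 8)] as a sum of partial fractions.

Cover-up at z=8: γ = 1/(8 + 8)² = 1/256. Cover-up at z=-8: β = 1/(-8 - 8) = -1/16. Comparing z² coeff: α = -γ = -1/256
Result: (-1/256)/(z + 8) - (1/16)/(z + 8)² + (1/256)/(z - 8)


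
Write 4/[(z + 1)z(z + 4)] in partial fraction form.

Using cover-up method: P = -4/3, Q = 1, R = 1/3
Result: (-4/3)/(z + 1) + 1/z + (1/3)/(z + 4)


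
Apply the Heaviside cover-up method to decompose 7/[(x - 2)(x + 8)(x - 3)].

Cover (x - 2), x=2: α = 7/[(2 + 8)(2 - 3)] = -7/10. Cover (x + 8), x=-8: β = 7/[(-8 - 2)(-8 - 3)] = 7/110. Cover (x - 3), x=3: γ = 7/[(3 - 2)(3 + 8)] = 7/11.
Result: (-7/10)/(x - 2) + (7/110)/(x + 8) + (7/11)/(x - 3)


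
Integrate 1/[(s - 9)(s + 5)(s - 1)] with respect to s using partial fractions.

Cover-up: α = 1/112, β = 1/84, γ = -1/48. Decomposition: (1/112)/(s - 9) + (1/84)/(s + 5) - (1/48)/(s - 1). Integrate each term: (1/112) ln|(s - 9)| + (1/84) ln|(s + 5)| - (1/48) ln|(s - 1)| + C


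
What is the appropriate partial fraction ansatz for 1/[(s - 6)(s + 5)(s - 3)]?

Three distinct linear factors: α/(s - 6) + β/(s + 5) + γ/(s - 3)


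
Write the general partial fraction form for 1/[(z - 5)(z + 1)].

Distinct linear factors: α/(z - 5) + β/(z + 1)


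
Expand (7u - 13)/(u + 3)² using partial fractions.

(7u - 13) = α(u + 3) + β. At u = -3: β = 7·(-3) - 13 = -34. Coeff of u: α = 7
Result: 7/(u + 3) - 34/(u + 3)²


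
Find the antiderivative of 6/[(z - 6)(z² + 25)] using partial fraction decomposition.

Cover-up at z=6: P = 6/(6²+25) = 6/61. Coeff matching: Q = -6/61, R = -36/61. Decomposition: (6/61)/(z - 6) - ((6/61)z + 36/61)/(z² + 25). Integrate: linear → ln, quadratic → (1/2)ln + arctan: (6/61) ln|(z - 6)| - (3/61) ln(z² + 25) - (36/305) arctan(z/5) + C


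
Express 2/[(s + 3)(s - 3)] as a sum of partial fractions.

2/(s + 3)(s - 3) = α/(s + 3) + β/(s - 3). α = 2/(-3 - 3) = -1/3, β = 2/(3 + 3) = 1/3
Result: (-1/3)/(s + 3) + (1/3)/(s - 3)


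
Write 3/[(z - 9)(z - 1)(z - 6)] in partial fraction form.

Using cover-up method: A = 1/8, B = 3/40, C = -1/5
Result: (1/8)/(z - 9) + (3/40)/(z - 1) - (1/5)/(z - 6)


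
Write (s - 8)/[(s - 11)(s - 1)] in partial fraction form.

At s=11: P = (1·11 - 8)/(11 - 1) = 3/10. At s=1: Q = (1·1 - 8)/(1 - 11) = 7/10
Result: (3/10)/(s - 11) + (7/10)/(s - 1)


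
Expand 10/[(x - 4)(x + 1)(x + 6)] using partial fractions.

Using cover-up method: P = 1/5, Q = -2/5, R = 1/5
Result: (1/5)/(x - 4) - (2/5)/(x + 1) + (1/5)/(x + 6)


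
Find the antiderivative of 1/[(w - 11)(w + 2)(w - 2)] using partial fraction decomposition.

Cover-up: A = 1/117, B = 1/52, C = -1/36. Decomposition: (1/117)/(w - 11) + (1/52)/(w + 2) - (1/36)/(w - 2). Integrate each term: (1/117) ln|(w - 11)| + (1/52) ln|(w + 2)| - (1/36) ln|(w - 2)| + C


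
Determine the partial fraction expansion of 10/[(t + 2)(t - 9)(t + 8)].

Using cover-up method: A = -5/33, B = 10/187, C = 5/51
Result: (-5/33)/(t + 2) + (10/187)/(t - 9) + (5/51)/(t + 8)


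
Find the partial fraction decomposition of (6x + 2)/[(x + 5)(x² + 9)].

At x=-5: α = (6·(-5) + 2)/((-5)² + 9) = -14/17. β = -α = 14/17, γ = 6 - (-5)·α = 32/17
Result: (-14/17)/(x + 5) + ((14/17)x + 32/17)/(x² + 9)


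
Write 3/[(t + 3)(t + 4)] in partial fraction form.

3/(t + 3)(t + 4) = P/(t + 3) + Q/(t + 4). P = 3/(-3 + 4) = 3, Q = 3/(-4 + 3) = -3
Result: 3/(t + 3) - 3/(t + 4)


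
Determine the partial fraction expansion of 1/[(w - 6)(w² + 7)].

Cover-up at w = 6: A = 1/(6² + 7) = 1/43. Then B = -A = -1/43, C = -A·(0 + 6) = -6/43
Result: (1/43)/(w - 6) - ((1/43)w + 6/43)/(w² + 7)


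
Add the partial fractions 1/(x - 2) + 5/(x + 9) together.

Common denominator (x - 2)(x + 9). Numerator: 1(x + 9) + 5(x - 2) = (x + 9) + (5x - 10) = 6x - 1
Result: (6x - 1)/[(x - 2)(x + 9)]


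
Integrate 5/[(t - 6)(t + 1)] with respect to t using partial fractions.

Decompose: 5/[(t - 6)(t + 1)] = (5/7)/(t - 6) - (5/7)/(t + 1). Integrate each term: (5/7) ln|(t - 6)| - (5/7) ln|(t + 1)| + C


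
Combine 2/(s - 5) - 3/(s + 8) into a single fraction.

Common denominator (s - 5)(s + 8). Numerator: 2(s + 8) - 3(s - 5) = (2s + 16) - (3s - 15) = -s + 31
Result: (-s + 31)/[(s - 5)(s + 8)]


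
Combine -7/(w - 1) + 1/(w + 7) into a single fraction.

Common denominator (w - 1)(w + 7). Numerator: -7(w + 7) + 1(w - 1) = (-7w - 49) + (w - 1) = -6w - 50
Result: (-6w - 50)/[(w - 1)(w + 7)]


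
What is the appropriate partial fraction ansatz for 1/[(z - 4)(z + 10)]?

Distinct linear factors: α/(z - 4) + β/(z + 10)


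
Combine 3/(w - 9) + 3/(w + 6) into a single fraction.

Common denominator (w - 9)(w + 6). Numerator: 3(w + 6) + 3(w - 9) = (3w + 18) + (3w - 27) = 6w - 9
Result: (6w - 9)/[(w - 9)(w + 6)]


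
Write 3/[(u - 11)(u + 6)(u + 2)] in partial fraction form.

Using cover-up method: P = 3/221, Q = 3/68, R = -3/52
Result: (3/221)/(u - 11) + (3/68)/(u + 6) - (3/52)/(u + 2)


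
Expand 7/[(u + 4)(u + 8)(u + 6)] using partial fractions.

Using cover-up method: P = 7/8, Q = 7/8, R = -7/4
Result: (7/8)/(u + 4) + (7/8)/(u + 8) - (7/4)/(u + 6)


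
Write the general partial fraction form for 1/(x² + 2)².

Repeated quadratic factor: (Px + Q)/(x² + 2) + (Rx + S)/(x² + 2)²


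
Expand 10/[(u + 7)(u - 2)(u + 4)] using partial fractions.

Using cover-up method: α = 10/27, β = 5/27, γ = -5/9
Result: (10/27)/(u + 7) + (5/27)/(u - 2) - (5/9)/(u + 4)


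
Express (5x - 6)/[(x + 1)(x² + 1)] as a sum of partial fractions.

At x=-1: α = (5·(-1) - 6)/((-1)² + 1) = -11/2. β = -α = 11/2, γ = 5 - (-1)·α = -1/2
Result: (-11/2)/(x + 1) + ((11/2)x - 1/2)/(x² + 1)


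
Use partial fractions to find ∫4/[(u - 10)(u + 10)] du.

Decompose: 4/[(u - 10)(u + 10)] = (1/5)/(u - 10) - (1/5)/(u + 10). Integrate each term: (1/5) ln|(u - 10)| - (1/5) ln|(u + 10)| + C


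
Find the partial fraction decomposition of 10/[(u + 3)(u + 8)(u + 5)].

Using cover-up method: A = 1, B = 2/3, C = -5/3
Result: 1/(u + 3) + (2/3)/(u + 8) - (5/3)/(u + 5)


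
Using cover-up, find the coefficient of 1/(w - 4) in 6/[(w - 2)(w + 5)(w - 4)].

Cover (w - 4), set w=4: 6/[(4 - 2)(4 + 5)] = 1/3


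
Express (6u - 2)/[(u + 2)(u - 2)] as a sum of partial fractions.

At u=-2: A = (6·(-2) - 2)/(-2 - 2) = 7/2. At u=2: B = (6·2 - 2)/(2 + 2) = 5/2
Result: (7/2)/(u + 2) + (5/2)/(u - 2)
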